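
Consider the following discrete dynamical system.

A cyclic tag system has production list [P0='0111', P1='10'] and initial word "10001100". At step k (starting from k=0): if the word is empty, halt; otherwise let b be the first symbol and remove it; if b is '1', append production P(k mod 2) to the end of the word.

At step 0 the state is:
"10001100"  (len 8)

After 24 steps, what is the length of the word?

26

k=0  "10001100"  (len 8)
k=1  "00011000111"  (len 11)
k=2  "0011000111"  (len 10)
k=3  "011000111"  (len 9)
k=4  "11000111"  (len 8)
k=5  "10001110111"  (len 11)
k=6  "000111011110"  (len 12)
k=7  "00111011110"  (len 11)
k=8  "0111011110"  (len 10)
k=9  "111011110"  (len 9)
k=10  "1101111010"  (len 10)
k=11  "1011110100111"  (len 13)
k=12  "01111010011110"  (len 14)
k=13  "1111010011110"  (len 13)
k=14  "11101001111010"  (len 14)
k=15  "11010011110100111"  (len 17)
k=16  "101001111010011110"  (len 18)
k=17  "010011110100111100111"  (len 21)
k=18  "10011110100111100111"  (len 20)
k=19  "00111101001111001110111"  (len 23)
k=20  "0111101001111001110111"  (len 22)
k=21  "111101001111001110111"  (len 21)
k=22  "1110100111100111011110"  (len 22)
k=23  "1101001111001110111100111"  (len 25)
k=24  "10100111100111011110011110"  (len 26)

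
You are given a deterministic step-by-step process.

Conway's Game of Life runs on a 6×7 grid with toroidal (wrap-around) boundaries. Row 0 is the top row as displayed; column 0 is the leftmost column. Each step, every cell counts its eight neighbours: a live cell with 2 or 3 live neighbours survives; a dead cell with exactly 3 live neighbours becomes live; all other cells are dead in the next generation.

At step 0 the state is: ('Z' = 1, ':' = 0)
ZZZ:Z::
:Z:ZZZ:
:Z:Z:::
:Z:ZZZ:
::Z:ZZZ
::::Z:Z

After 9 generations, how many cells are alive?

1

[0] ZZZ:Z::
:Z:ZZZ:
:Z:Z:::
:Z:ZZZ:
::Z:ZZZ
::::Z:Z
[1] ZZZ:::Z
:::::Z:
ZZ:::::
ZZ::::Z
Z:Z:::Z
::Z:Z:Z
[2] ZZZZ::Z
::Z::::
:Z:::::
::Z::::
::ZZ:::
::Z::::
[3] Z::Z:::
:::Z:::
:ZZ::::
:ZZZ:::
:ZZZ:::
Z::::::
[4] :::::::
:Z:Z:::
:Z:::::
Z::::::
Z::Z:::
Z::Z:::
[5] ::Z::::
::Z::::
ZZZ::::
ZZ:::::
ZZ::::Z
:::::::
[6] :::::::
::ZZ:::
Z:Z::::
:::::::
:Z::::Z
ZZ:::::
[7] :ZZ::::
:ZZZ:::
:ZZZ:::
ZZ:::::
:Z:::::
ZZ:::::
[8] :::Z:::
Z::::::
:::Z:::
Z::::::
::Z::::
Z::::::
[9] :::::::
:::::::
:::::::
:::::::
:Z:::::
:::::::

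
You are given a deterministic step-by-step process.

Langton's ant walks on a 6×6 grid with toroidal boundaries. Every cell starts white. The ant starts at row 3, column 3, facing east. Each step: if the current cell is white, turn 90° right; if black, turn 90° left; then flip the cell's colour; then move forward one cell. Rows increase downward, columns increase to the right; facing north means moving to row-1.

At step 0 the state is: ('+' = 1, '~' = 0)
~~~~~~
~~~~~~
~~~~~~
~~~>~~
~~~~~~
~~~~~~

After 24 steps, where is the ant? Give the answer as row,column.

t=0: ~~~~~~
~~~~~~
~~~~~~
~~~>~~
~~~~~~
~~~~~~
t=1: ~~~~~~
~~~~~~
~~~~~~
~~~+~~
~~~v~~
~~~~~~
t=2: ~~~~~~
~~~~~~
~~~~~~
~~~+~~
~~<+~~
~~~~~~
t=3: ~~~~~~
~~~~~~
~~~~~~
~~^+~~
~~++~~
~~~~~~
t=4: ~~~~~~
~~~~~~
~~~~~~
~~+>~~
~~++~~
~~~~~~
t=5: ~~~~~~
~~~~~~
~~~^~~
~~+~~~
~~++~~
~~~~~~
t=6: ~~~~~~
~~~~~~
~~~+>~
~~+~~~
~~++~~
~~~~~~
t=7: ~~~~~~
~~~~~~
~~~++~
~~+~v~
~~++~~
~~~~~~
t=8: ~~~~~~
~~~~~~
~~~++~
~~+<+~
~~++~~
~~~~~~
t=9: ~~~~~~
~~~~~~
~~~^+~
~~+++~
~~++~~
~~~~~~
t=10: ~~~~~~
~~~~~~
~~<~+~
~~+++~
~~++~~
~~~~~~
t=11: ~~~~~~
~~^~~~
~~+~+~
~~+++~
~~++~~
~~~~~~
t=12: ~~~~~~
~~+>~~
~~+~+~
~~+++~
~~++~~
~~~~~~
t=13: ~~~~~~
~~++~~
~~+v+~
~~+++~
~~++~~
~~~~~~
t=14: ~~~~~~
~~++~~
~~<++~
~~+++~
~~++~~
~~~~~~
t=15: ~~~~~~
~~++~~
~~~++~
~~v++~
~~++~~
~~~~~~
t=16: ~~~~~~
~~++~~
~~~++~
~~~>+~
~~++~~
~~~~~~
t=17: ~~~~~~
~~++~~
~~~^+~
~~~~+~
~~++~~
~~~~~~
t=18: ~~~~~~
~~++~~
~~<~+~
~~~~+~
~~++~~
~~~~~~
t=19: ~~~~~~
~~^+~~
~~+~+~
~~~~+~
~~++~~
~~~~~~
t=20: ~~~~~~
~<~+~~
~~+~+~
~~~~+~
~~++~~
~~~~~~
t=21: ~^~~~~
~+~+~~
~~+~+~
~~~~+~
~~++~~
~~~~~~
t=22: ~+>~~~
~+~+~~
~~+~+~
~~~~+~
~~++~~
~~~~~~
t=23: ~++~~~
~+v+~~
~~+~+~
~~~~+~
~~++~~
~~~~~~
t=24: ~++~~~
~<++~~
~~+~+~
~~~~+~
~~++~~
~~~~~~

1,1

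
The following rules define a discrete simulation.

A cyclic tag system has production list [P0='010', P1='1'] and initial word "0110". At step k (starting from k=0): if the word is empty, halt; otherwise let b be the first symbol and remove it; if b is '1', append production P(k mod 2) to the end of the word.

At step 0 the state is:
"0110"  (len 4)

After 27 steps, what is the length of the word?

t=0: "0110"  (len 4)
t=1: "110"  (len 3)
t=2: "101"  (len 3)
t=3: "01010"  (len 5)
t=4: "1010"  (len 4)
t=5: "010010"  (len 6)
t=6: "10010"  (len 5)
t=7: "0010010"  (len 7)
t=8: "010010"  (len 6)
t=9: "10010"  (len 5)
t=10: "00101"  (len 5)
t=11: "0101"  (len 4)
t=12: "101"  (len 3)
t=13: "01010"  (len 5)
t=14: "1010"  (len 4)
t=15: "010010"  (len 6)
t=16: "10010"  (len 5)
t=17: "0010010"  (len 7)
t=18: "010010"  (len 6)
t=19: "10010"  (len 5)
t=20: "00101"  (len 5)
t=21: "0101"  (len 4)
t=22: "101"  (len 3)
t=23: "01010"  (len 5)
t=24: "1010"  (len 4)
t=25: "010010"  (len 6)
t=26: "10010"  (len 5)
t=27: "0010010"  (len 7)

7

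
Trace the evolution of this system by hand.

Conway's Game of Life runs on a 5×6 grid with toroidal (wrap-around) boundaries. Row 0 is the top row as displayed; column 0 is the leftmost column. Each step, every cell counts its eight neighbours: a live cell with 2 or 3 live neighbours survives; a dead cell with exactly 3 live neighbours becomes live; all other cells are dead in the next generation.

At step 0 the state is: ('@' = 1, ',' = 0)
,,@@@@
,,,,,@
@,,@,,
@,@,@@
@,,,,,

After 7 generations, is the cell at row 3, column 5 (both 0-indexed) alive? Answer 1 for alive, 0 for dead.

0

gen 0: ,,@@@@
,,,,,@
@,,@,,
@,@,@@
@,,,,,
gen 1: @,,@@@
@,@,,@
@@,@,,
@,,@@,
@,@,,,
gen 2: ,,@@@,
,,@,,,
,,,@,,
@,,@@,
@,@,,,
gen 3: ,,@,,,
,,@,@,
,,@@@,
,@@@@@
,,@,,,
gen 4: ,@@,,,
,@@,@,
,,,,,,
,@,,,@
,,,,@,
gen 5: ,@@,,,
,@@@,,
@@@,,,
,,,,,,
@@@,,,
gen 6: ,,,,,,
,,,@,,
@,,@,,
,,,,,,
@,@,,,
gen 7: ,,,,,,
,,,,,,
,,,,,,
,@,,,,
,,,,,,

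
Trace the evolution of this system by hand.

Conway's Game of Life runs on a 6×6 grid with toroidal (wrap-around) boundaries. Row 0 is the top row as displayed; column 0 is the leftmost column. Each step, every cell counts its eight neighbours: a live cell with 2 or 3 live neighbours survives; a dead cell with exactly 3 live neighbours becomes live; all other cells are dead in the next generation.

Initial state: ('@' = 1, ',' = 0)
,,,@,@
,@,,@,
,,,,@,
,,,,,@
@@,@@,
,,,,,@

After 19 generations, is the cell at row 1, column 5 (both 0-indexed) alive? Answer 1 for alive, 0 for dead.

step 0: ,,,@,@
,@,,@,
,,,,@,
,,,,,@
@@,@@,
,,,,,@
step 1: @,,,,@
,,,@@@
,,,,@@
@,,@,@
@,,,@,
,,@@,@
step 2: @,@,,,
,,,@,,
,,,,,,
@,,@,,
@@@,,,
,@,@,,
step 3: ,@@@,,
,,,,,,
,,,,,,
@,@,,,
@,,@,,
,,,@,,
step 4: ,,@@,,
,,@,,,
,,,,,,
,@,,,,
,@@@,,
,@,@@,
step 5: ,@,,@,
,,@@,,
,,,,,,
,@,,,,
@@,@@,
,@,,@,
step 6: ,@,,@,
,,@@,,
,,@,,,
@@@,,,
@@,@@@
,@,,@,
step 7: ,@,,@,
,@@@,,
,,,,,,
,,,,@,
,,,@@,
,@,,,,
step 8: @@,@,,
,@@@,,
,,@@,,
,,,@@,
,,,@@,
,,@@@,
step 9: @,,,,,
@,,,@,
,@,,,,
,,,,,,
,,,,,@
,@,,,@
step 10: @@,,,,
@@,,,@
,,,,,,
,,,,,,
@,,,,,
,,,,,@
step 11: ,@,,,,
,@,,,@
@,,,,,
,,,,,,
,,,,,,
,@,,,@
step 12: ,@@,,,
,@,,,,
@,,,,,
,,,,,,
,,,,,,
@,,,,,
step 13: @@@,,,
@@@,,,
,,,,,,
,,,,,,
,,,,,,
,@,,,,
step 14: ,,,,,,
@,@,,,
,@,,,,
,,,,,,
,,,,,,
@@@,,,
step 15: @,@,,,
,@,,,,
,@,,,,
,,,,,,
,@,,,,
,@,,,,
step 16: @,@,,,
@@@,,,
,,,,,,
,,,,,,
,,,,,,
@@@,,,
step 17: ,,,@,@
@,@,,,
,@,,,,
,,,,,,
,@,,,,
@,@,,,
step 18: @,@@,@
@@@,,,
,@,,,,
,,,,,,
,@,,,,
@@@,,,
step 19: ,,,@,@
,,,@,@
@@@,,,
,,,,,,
@@@,,,
,,,@,@

1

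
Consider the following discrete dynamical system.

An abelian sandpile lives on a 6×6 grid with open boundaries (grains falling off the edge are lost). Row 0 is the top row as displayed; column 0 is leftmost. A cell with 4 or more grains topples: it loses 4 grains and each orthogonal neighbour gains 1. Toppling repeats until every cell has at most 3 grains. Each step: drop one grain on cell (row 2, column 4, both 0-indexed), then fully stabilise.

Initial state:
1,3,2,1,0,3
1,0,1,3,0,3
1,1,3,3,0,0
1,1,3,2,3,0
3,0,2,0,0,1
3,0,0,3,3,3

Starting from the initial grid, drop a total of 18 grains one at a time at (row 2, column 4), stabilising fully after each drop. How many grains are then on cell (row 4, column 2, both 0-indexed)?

3

step 0: 1,3,2,1,0,3
1,0,1,3,0,3
1,1,3,3,0,0
1,1,3,2,3,0
3,0,2,0,0,1
3,0,0,3,3,3
step 1: 1,3,2,1,0,3
1,0,1,3,0,3
1,1,3,3,1,0
1,1,3,2,3,0
3,0,2,0,0,1
3,0,0,3,3,3
step 2: 1,3,2,1,0,3
1,0,1,3,0,3
1,1,3,3,2,0
1,1,3,2,3,0
3,0,2,0,0,1
3,0,0,3,3,3
step 3: 1,3,2,1,0,3
1,0,1,3,0,3
1,1,3,3,3,0
1,1,3,2,3,0
3,0,2,0,0,1
3,0,0,3,3,3
step 4: 1,3,2,2,0,3
1,0,3,0,2,3
1,2,1,3,2,1
1,2,1,1,1,1
3,0,3,1,1,1
3,0,0,3,3,3
step 5: 1,3,2,2,0,3
1,0,3,0,2,3
1,2,1,3,3,1
1,2,1,1,1,1
3,0,3,1,1,1
3,0,0,3,3,3
step 6: 1,3,2,2,0,3
1,0,3,1,3,3
1,2,2,0,1,2
1,2,1,2,2,1
3,0,3,1,1,1
3,0,0,3,3,3
step 7: 1,3,2,2,0,3
1,0,3,1,3,3
1,2,2,0,2,2
1,2,1,2,2,1
3,0,3,1,1,1
3,0,0,3,3,3
step 8: 1,3,2,2,0,3
1,0,3,1,3,3
1,2,2,0,3,2
1,2,1,2,2,1
3,0,3,1,1,1
3,0,0,3,3,3
step 9: 1,3,2,2,2,0
1,0,3,2,1,2
1,2,2,1,2,0
1,2,1,2,3,2
3,0,3,1,1,1
3,0,0,3,3,3
step 10: 1,3,2,2,2,0
1,0,3,2,1,2
1,2,2,1,3,0
1,2,1,2,3,2
3,0,3,1,1,1
3,0,0,3,3,3
step 11: 1,3,2,2,2,0
1,0,3,2,2,2
1,2,2,2,1,1
1,2,1,3,0,3
3,0,3,1,2,1
3,0,0,3,3,3
step 12: 1,3,2,2,2,0
1,0,3,2,2,2
1,2,2,2,2,1
1,2,1,3,0,3
3,0,3,1,2,1
3,0,0,3,3,3
step 13: 1,3,2,2,2,0
1,0,3,2,2,2
1,2,2,2,3,1
1,2,1,3,0,3
3,0,3,1,2,1
3,0,0,3,3,3
step 14: 1,3,2,2,2,0
1,0,3,2,3,2
1,2,2,3,0,2
1,2,1,3,1,3
3,0,3,1,2,1
3,0,0,3,3,3
step 15: 1,3,2,2,2,0
1,0,3,2,3,2
1,2,2,3,1,2
1,2,1,3,1,3
3,0,3,1,2,1
3,0,0,3,3,3
step 16: 1,3,2,2,2,0
1,0,3,2,3,2
1,2,2,3,2,2
1,2,1,3,1,3
3,0,3,1,2,1
3,0,0,3,3,3
step 17: 1,3,2,2,2,0
1,0,3,2,3,2
1,2,2,3,3,2
1,2,1,3,1,3
3,0,3,1,2,1
3,0,0,3,3,3
step 18: 1,3,3,3,3,0
1,1,1,1,1,3
1,3,0,3,2,3
1,2,3,0,3,3
3,0,3,2,2,1
3,0,0,3,3,3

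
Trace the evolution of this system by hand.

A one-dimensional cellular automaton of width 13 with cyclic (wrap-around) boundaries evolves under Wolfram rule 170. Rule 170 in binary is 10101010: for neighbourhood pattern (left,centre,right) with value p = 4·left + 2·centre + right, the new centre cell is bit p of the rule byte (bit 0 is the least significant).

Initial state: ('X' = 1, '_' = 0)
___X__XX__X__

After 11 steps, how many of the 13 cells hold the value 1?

k=0  ___X__XX__X__
k=1  __X__XX__X___
k=2  _X__XX__X____
k=3  X__XX__X_____
k=4  __XX__X_____X
k=5  _XX__X_____X_
k=6  XX__X_____X__
k=7  X__X_____X__X
k=8  __X_____X__XX
k=9  _X_____X__XX_
k=10  X_____X__XX__
k=11  _____X__XX__X

4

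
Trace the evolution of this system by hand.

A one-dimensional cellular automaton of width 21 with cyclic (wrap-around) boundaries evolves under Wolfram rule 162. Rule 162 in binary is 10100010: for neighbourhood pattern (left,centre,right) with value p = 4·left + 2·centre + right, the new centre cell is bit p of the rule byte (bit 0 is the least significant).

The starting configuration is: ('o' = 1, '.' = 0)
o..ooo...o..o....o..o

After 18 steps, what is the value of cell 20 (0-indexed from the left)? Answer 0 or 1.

1

0) o..ooo...o..o....o..o
1) ..o.o...o..o....o..o.
2) .o.o...o..o....o..o..
3) o.o...o..o....o..o...
4) .o...o..o....o..o...o
5) o...o..o....o..o...o.
6) ...o..o....o..o...o.o
7) ..o..o....o..o...o.o.
8) .o..o....o..o...o.o..
9) o..o....o..o...o.o...
10) ..o....o..o...o.o...o
11) .o....o..o...o.o...o.
12) o....o..o...o.o...o..
13) ....o..o...o.o...o..o
14) ...o..o...o.o...o..o.
15) ..o..o...o.o...o..o..
16) .o..o...o.o...o..o...
17) o..o...o.o...o..o....
18) ..o...o.o...o..o....o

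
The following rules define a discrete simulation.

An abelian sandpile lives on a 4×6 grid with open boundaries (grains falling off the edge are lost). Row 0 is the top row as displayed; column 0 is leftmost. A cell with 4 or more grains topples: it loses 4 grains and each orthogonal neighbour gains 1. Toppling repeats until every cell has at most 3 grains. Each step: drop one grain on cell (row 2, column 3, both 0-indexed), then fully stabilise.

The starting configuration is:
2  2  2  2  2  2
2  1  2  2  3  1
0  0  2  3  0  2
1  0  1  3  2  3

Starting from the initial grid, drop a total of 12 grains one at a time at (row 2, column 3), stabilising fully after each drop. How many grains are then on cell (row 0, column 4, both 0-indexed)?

k=0  2  2  2  2  2  2
2  1  2  2  3  1
0  0  2  3  0  2
1  0  1  3  2  3
k=1  2  2  2  2  2  2
2  1  2  3  3  1
0  0  3  1  1  2
1  0  2  0  3  3
k=2  2  2  2  2  2  2
2  1  2  3  3  1
0  0  3  2  1  2
1  0  2  0  3  3
k=3  2  2  2  2  2  2
2  1  2  3  3  1
0  0  3  3  1  2
1  0  2  0  3  3
k=4  2  2  3  3  3  2
2  2  0  2  0  2
0  1  1  2  3  2
1  0  3  1  3  3
k=5  2  2  3  3  3  2
2  2  0  2  0  2
0  1  1  3  3  2
1  0  3  1  3  3
k=6  2  2  3  3  3  2
2  2  0  3  1  3
0  1  2  1  2  0
1  0  3  3  1  1
k=7  2  2  3  3  3  2
2  2  0  3  1  3
0  1  2  2  2  0
1  0  3  3  1  1
k=8  2  2  3  3  3  2
2  2  0  3  1  3
0  1  2  3  2  0
1  0  3  3  1  1
k=9  2  3  0  2  0  3
2  2  3  1  3  3
0  2  0  3  3  0
1  1  1  1  2  1
k=10  2  3  0  2  2  0
2  2  3  3  1  1
0  2  1  1  1  2
1  1  1  2  3  1
k=11  2  3  0  2  2  0
2  2  3  3  1  1
0  2  1  2  1  2
1  1  1  2  3  1
k=12  2  3  0  2  2  0
2  2  3  3  1  1
0  2  1  3  1  2
1  1  1  2  3  1

2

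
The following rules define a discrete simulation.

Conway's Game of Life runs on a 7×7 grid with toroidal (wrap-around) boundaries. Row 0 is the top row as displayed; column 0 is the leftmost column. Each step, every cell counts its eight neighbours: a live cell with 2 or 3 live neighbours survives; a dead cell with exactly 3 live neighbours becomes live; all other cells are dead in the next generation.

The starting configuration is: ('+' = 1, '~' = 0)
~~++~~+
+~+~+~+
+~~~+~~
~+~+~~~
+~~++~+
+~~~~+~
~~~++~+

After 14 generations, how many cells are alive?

[0] ~~++~~+
+~+~+~+
+~~~+~~
~+~+~~~
+~~++~+
+~~~~+~
~~~++~+
[1] ~++~~~+
+~+~+~+
+~+~+++
~+++~++
+++++++
+~~~~~~
+~+++~+
[2] ~~~~+~~
~~+~+~~
~~~~~~~
~~~~~~~
~~~~~~~
~~~~~~~
~~++~++
[3] ~~+~+~~
~~~+~~~
~~~~~~~
~~~~~~~
~~~~~~~
~~~~~~~
~~~+++~
[4] ~~+~~+~
~~~+~~~
~~~~~~~
~~~~~~~
~~~~~~~
~~~~+~~
~~~+++~
[5] ~~+~~+~
~~~~~~~
~~~~~~~
~~~~~~~
~~~~~~~
~~~+++~
~~~+~+~
[6] ~~~~+~~
~~~~~~~
~~~~~~~
~~~~~~~
~~~~+~~
~~~+~+~
~~++~++
[7] ~~~+++~
~~~~~~~
~~~~~~~
~~~~~~~
~~~~+~~
~~++~++
~~++~++
[8] ~~++~++
~~~~+~~
~~~~~~~
~~~~~~~
~~~+++~
~~+~~~+
~~~~~~~
[9] ~~~+++~
~~~+++~
~~~~~~~
~~~~+~~
~~~+++~
~~~+++~
~~++~++
[10] ~~~~~~~
~~~+~+~
~~~+~+~
~~~+++~
~~~~~~~
~~~~~~~
~~+~~~+
[11] ~~~~~~~
~~~~~~~
~~++~++
~~~+~+~
~~~~+~~
~~~~~~~
~~~~~~~
[12] ~~~~~~~
~~~~~~~
~~++~++
~~++~++
~~~~+~~
~~~~~~~
~~~~~~~
[13] ~~~~~~~
~~~~~~~
~~++~++
~~+~~~+
~~~+++~
~~~~~~~
~~~~~~~
[14] ~~~~~~~
~~~~~~~
~~++~++
~~+~~~+
~~~+++~
~~~~+~~
~~~~~~~

10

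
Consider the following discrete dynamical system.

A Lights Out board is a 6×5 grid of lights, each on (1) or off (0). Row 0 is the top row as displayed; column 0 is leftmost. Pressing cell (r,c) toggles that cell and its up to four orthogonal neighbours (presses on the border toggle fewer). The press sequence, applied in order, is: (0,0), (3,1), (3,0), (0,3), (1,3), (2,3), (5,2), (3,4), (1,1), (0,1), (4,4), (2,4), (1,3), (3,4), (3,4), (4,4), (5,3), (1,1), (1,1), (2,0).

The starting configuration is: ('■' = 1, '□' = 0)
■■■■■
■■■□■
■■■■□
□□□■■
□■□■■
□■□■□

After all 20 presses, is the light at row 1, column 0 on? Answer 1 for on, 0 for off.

0

[0] ■■■■■
■■■□■
■■■■□
□□□■■
□■□■■
□■□■□
[1] □□■■■
□■■□■
■■■■□
□□□■■
□■□■■
□■□■□
[2] □□■■■
□■■□■
■□■■□
■■■■■
□□□■■
□■□■□
[3] □□■■■
□■■□■
□□■■□
□□■■■
■□□■■
□■□■□
[4] □□□□□
□■■■■
□□■■□
□□■■■
■□□■■
□■□■□
[5] □□□■□
□■□□□
□□■□□
□□■■■
■□□■■
□■□■□
[6] □□□■□
□■□■□
□□□■■
□□■□■
■□□■■
□■□■□
[7] □□□■□
□■□■□
□□□■■
□□■□■
■□■■■
□□■□□
[8] □□□■□
□■□■□
□□□■□
□□■■□
■□■■□
□□■□□
[9] □■□■□
■□■■□
□■□■□
□□■■□
■□■■□
□□■□□
[10] ■□■■□
■■■■□
□■□■□
□□■■□
■□■■□
□□■□□
[11] ■□■■□
■■■■□
□■□■□
□□■■■
■□■□■
□□■□■
[12] ■□■■□
■■■■■
□■□□■
□□■■□
■□■□■
□□■□■
[13] ■□■□□
■■□□□
□■□■■
□□■■□
■□■□■
□□■□■
[14] ■□■□□
■■□□□
□■□■□
□□■□■
■□■□□
□□■□■
[15] ■□■□□
■■□□□
□■□■■
□□■■□
■□■□■
□□■□■
[16] ■□■□□
■■□□□
□■□■■
□□■■■
■□■■□
□□■□□
[17] ■□■□□
■■□□□
□■□■■
□□■■■
■□■□□
□□□■■
[18] ■■■□□
□□■□□
□□□■■
□□■■■
■□■□□
□□□■■
[19] ■□■□□
■■□□□
□■□■■
□□■■■
■□■□□
□□□■■
[20] ■□■□□
□■□□□
■□□■■
■□■■■
■□■□□
□□□■■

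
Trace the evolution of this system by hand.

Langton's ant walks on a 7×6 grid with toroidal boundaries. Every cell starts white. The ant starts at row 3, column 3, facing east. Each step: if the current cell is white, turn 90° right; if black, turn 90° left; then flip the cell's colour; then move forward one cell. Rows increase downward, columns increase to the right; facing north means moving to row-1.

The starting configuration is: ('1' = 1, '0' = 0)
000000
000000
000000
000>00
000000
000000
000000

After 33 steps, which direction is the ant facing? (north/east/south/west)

south

t=0: 000000
000000
000000
000>00
000000
000000
000000
t=1: 000000
000000
000000
000100
000v00
000000
000000
t=2: 000000
000000
000000
000100
00<100
000000
000000
t=3: 000000
000000
000000
00^100
001100
000000
000000
t=4: 000000
000000
000000
001>00
001100
000000
000000
t=5: 000000
000000
000^00
001000
001100
000000
000000
t=6: 000000
000000
0001>0
001000
001100
000000
000000
t=7: 000000
000000
000110
0010v0
001100
000000
000000
t=8: 000000
000000
000110
001<10
001100
000000
000000
t=9: 000000
000000
000^10
001110
001100
000000
000000
t=10: 000000
000000
00<010
001110
001100
000000
000000
t=11: 000000
00^000
001010
001110
001100
000000
000000
t=12: 000000
001>00
001010
001110
001100
000000
000000
t=13: 000000
001100
001v10
001110
001100
000000
000000
t=14: 000000
001100
00<110
001110
001100
000000
000000
t=15: 000000
001100
000110
00v110
001100
000000
000000
t=16: 000000
001100
000110
000>10
001100
000000
000000
t=17: 000000
001100
000^10
000010
001100
000000
000000
t=18: 000000
001100
00<010
000010
001100
000000
000000
t=19: 000000
00^100
001010
000010
001100
000000
000000
t=20: 000000
0<0100
001010
000010
001100
000000
000000
t=21: 0^0000
010100
001010
000010
001100
000000
000000
t=22: 01>000
010100
001010
000010
001100
000000
000000
t=23: 011000
01v100
001010
000010
001100
000000
000000
t=24: 011000
0<1100
001010
000010
001100
000000
000000
t=25: 011000
001100
0v1010
000010
001100
000000
000000
t=26: 011000
001100
<11010
000010
001100
000000
000000
t=27: 011000
^01100
111010
000010
001100
000000
000000
t=28: 011000
1>1100
111010
000010
001100
000000
000000
t=29: 011000
111100
1v1010
000010
001100
000000
000000
t=30: 011000
111100
10>010
000010
001100
000000
000000
t=31: 011000
11^100
100010
000010
001100
000000
000000
t=32: 011000
1<0100
100010
000010
001100
000000
000000
t=33: 011000
100100
1v0010
000010
001100
000000
000000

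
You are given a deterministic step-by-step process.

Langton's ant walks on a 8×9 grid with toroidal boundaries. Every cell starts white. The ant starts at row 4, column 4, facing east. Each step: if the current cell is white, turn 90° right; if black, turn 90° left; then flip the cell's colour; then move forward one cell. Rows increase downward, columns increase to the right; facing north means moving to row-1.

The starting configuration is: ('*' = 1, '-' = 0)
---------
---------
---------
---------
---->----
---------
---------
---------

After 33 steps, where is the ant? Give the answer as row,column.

0) ---------
---------
---------
---------
---->----
---------
---------
---------
1) ---------
---------
---------
---------
----*----
----v----
---------
---------
2) ---------
---------
---------
---------
----*----
---<*----
---------
---------
3) ---------
---------
---------
---------
---^*----
---**----
---------
---------
4) ---------
---------
---------
---------
---*>----
---**----
---------
---------
5) ---------
---------
---------
----^----
---*-----
---**----
---------
---------
6) ---------
---------
---------
----*>---
---*-----
---**----
---------
---------
7) ---------
---------
---------
----**---
---*-v---
---**----
---------
---------
8) ---------
---------
---------
----**---
---*<*---
---**----
---------
---------
9) ---------
---------
---------
----^*---
---***---
---**----
---------
---------
10) ---------
---------
---------
---<-*---
---***---
---**----
---------
---------
11) ---------
---------
---^-----
---*-*---
---***---
---**----
---------
---------
12) ---------
---------
---*>----
---*-*---
---***---
---**----
---------
---------
13) ---------
---------
---**----
---*v*---
---***---
---**----
---------
---------
14) ---------
---------
---**----
---<**---
---***---
---**----
---------
---------
15) ---------
---------
---**----
----**---
---v**---
---**----
---------
---------
16) ---------
---------
---**----
----**---
---->*---
---**----
---------
---------
17) ---------
---------
---**----
----^*---
-----*---
---**----
---------
---------
18) ---------
---------
---**----
---<-*---
-----*---
---**----
---------
---------
19) ---------
---------
---^*----
---*-*---
-----*---
---**----
---------
---------
20) ---------
---------
--<-*----
---*-*---
-----*---
---**----
---------
---------
21) ---------
--^------
--*-*----
---*-*---
-----*---
---**----
---------
---------
22) ---------
--*>-----
--*-*----
---*-*---
-----*---
---**----
---------
---------
23) ---------
--**-----
--*v*----
---*-*---
-----*---
---**----
---------
---------
24) ---------
--**-----
--<**----
---*-*---
-----*---
---**----
---------
---------
25) ---------
--**-----
---**----
--v*-*---
-----*---
---**----
---------
---------
26) ---------
--**-----
---**----
-<**-*---
-----*---
---**----
---------
---------
27) ---------
--**-----
-^-**----
-***-*---
-----*---
---**----
---------
---------
28) ---------
--**-----
-*>**----
-***-*---
-----*---
---**----
---------
---------
29) ---------
--**-----
-****----
-*v*-*---
-----*---
---**----
---------
---------
30) ---------
--**-----
-****----
-*->-*---
-----*---
---**----
---------
---------
31) ---------
--**-----
-**^*----
-*---*---
-----*---
---**----
---------
---------
32) ---------
--**-----
-*<-*----
-*---*---
-----*---
---**----
---------
---------
33) ---------
--**-----
-*--*----
-*v--*---
-----*---
---**----
---------
---------

3,2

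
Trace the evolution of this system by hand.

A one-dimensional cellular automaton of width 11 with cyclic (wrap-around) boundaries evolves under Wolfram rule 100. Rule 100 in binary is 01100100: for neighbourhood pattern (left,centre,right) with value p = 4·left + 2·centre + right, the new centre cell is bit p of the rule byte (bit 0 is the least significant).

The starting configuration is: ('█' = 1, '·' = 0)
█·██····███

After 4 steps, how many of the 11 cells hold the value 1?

step 0: █·██····███
step 1: ██·█·······
step 2: ·███·······
step 3: ···█·······
step 4: ···█·······

1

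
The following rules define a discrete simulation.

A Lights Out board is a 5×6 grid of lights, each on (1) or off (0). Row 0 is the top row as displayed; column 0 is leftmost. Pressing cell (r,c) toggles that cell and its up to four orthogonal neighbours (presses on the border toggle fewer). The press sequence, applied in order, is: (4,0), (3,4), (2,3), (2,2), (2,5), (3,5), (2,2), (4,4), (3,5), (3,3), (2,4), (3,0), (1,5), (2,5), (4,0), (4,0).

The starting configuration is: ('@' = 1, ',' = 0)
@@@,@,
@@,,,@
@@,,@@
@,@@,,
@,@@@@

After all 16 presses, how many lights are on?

step 0: @@@,@,
@@,,,@
@@,,@@
@,@@,,
@,@@@@
step 1: @@@,@,
@@,,,@
@@,,@@
,,@@,,
,@@@@@
step 2: @@@,@,
@@,,,@
@@,,,@
,,@,@@
,@@@,@
step 3: @@@,@,
@@,@,@
@@@@@@
,,@@@@
,@@@,@
step 4: @@@,@,
@@@@,@
@,,,@@
,,,@@@
,@@@,@
step 5: @@@,@,
@@@@,,
@,,,,,
,,,@@,
,@@@,@
step 6: @@@,@,
@@@@,,
@,,,,@
,,,@,@
,@@@,,
step 7: @@@,@,
@@,@,,
@@@@,@
,,@@,@
,@@@,,
step 8: @@@,@,
@@,@,,
@@@@,@
,,@@@@
,@@,@@
step 9: @@@,@,
@@,@,,
@@@@,,
,,@@,,
,@@,@,
step 10: @@@,@,
@@,@,,
@@@,,,
,,,,@,
,@@@@,
step 11: @@@,@,
@@,@@,
@@@@@@
,,,,,,
,@@@@,
step 12: @@@,@,
@@,@@,
,@@@@@
@@,,,,
@@@@@,
step 13: @@@,@@
@@,@,@
,@@@@,
@@,,,,
@@@@@,
step 14: @@@,@@
@@,@,,
,@@@,@
@@,,,@
@@@@@,
step 15: @@@,@@
@@,@,,
,@@@,@
,@,,,@
,,@@@,
step 16: @@@,@@
@@,@,,
,@@@,@
@@,,,@
@@@@@,

20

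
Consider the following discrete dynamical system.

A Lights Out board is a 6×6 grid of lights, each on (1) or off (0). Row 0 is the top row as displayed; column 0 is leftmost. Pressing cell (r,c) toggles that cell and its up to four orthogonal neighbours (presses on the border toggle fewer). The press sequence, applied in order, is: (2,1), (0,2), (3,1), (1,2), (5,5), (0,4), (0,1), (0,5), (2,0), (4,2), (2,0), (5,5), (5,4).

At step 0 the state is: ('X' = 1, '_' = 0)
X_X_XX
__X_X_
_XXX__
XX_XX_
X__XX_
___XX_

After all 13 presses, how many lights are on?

17

0) X_X_XX
__X_X_
_XXX__
XX_XX_
X__XX_
___XX_
1) X_X_XX
_XX_X_
X__X__
X__XX_
X__XX_
___XX_
2) XX_XXX
_X__X_
X__X__
X__XX_
X__XX_
___XX_
3) XX_XXX
_X__X_
XX_X__
_XXXX_
XX_XX_
___XX_
4) XXXXXX
__XXX_
XXXX__
_XXXX_
XX_XX_
___XX_
5) XXXXXX
__XXX_
XXXX__
_XXXX_
XX_XXX
___X_X
6) XXX___
__XX__
XXXX__
_XXXX_
XX_XXX
___X_X
7) ______
_XXX__
XXXX__
_XXXX_
XX_XXX
___X_X
8) ____XX
_XXX_X
XXXX__
_XXXX_
XX_XXX
___X_X
9) ____XX
XXXX_X
__XX__
XXXXX_
XX_XXX
___X_X
10) ____XX
XXXX_X
__XX__
XX_XX_
X_X_XX
__XX_X
11) ____XX
_XXX_X
XXXX__
_X_XX_
X_X_XX
__XX_X
12) ____XX
_XXX_X
XXXX__
_X_XX_
X_X_X_
__XXX_
13) ____XX
_XXX_X
XXXX__
_X_XX_
X_X___
__X__X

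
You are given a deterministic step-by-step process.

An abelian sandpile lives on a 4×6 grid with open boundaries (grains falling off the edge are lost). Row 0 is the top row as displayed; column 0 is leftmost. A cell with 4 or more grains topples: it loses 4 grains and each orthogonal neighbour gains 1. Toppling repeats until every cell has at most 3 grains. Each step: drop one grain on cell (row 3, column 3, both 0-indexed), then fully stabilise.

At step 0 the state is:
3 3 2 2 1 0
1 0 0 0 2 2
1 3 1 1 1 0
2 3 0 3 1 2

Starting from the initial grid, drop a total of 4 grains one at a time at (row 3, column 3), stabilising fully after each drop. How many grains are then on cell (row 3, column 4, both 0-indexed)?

k=0  3 3 2 2 1 0
1 0 0 0 2 2
1 3 1 1 1 0
2 3 0 3 1 2
k=1  3 3 2 2 1 0
1 0 0 0 2 2
1 3 1 2 1 0
2 3 1 0 2 2
k=2  3 3 2 2 1 0
1 0 0 0 2 2
1 3 1 2 1 0
2 3 1 1 2 2
k=3  3 3 2 2 1 0
1 0 0 0 2 2
1 3 1 2 1 0
2 3 1 2 2 2
k=4  3 3 2 2 1 0
1 0 0 0 2 2
1 3 1 2 1 0
2 3 1 3 2 2

2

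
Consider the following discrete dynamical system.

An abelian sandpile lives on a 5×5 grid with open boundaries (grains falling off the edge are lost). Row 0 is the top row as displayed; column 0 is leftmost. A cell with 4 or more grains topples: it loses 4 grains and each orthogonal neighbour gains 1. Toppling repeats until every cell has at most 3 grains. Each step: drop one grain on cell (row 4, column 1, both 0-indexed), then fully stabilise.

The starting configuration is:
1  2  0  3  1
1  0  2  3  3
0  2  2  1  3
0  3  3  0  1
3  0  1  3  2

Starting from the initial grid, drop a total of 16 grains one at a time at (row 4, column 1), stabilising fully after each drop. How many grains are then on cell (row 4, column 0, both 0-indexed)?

step 0: 1  2  0  3  1
1  0  2  3  3
0  2  2  1  3
0  3  3  0  1
3  0  1  3  2
step 1: 1  2  0  3  1
1  0  2  3  3
0  2  2  1  3
0  3  3  0  1
3  1  1  3  2
step 2: 1  2  0  3  1
1  0  2  3  3
0  2  2  1  3
0  3  3  0  1
3  2  1  3  2
step 3: 1  2  0  3  1
1  0  2  3  3
0  2  2  1  3
0  3  3  0  1
3  3  1  3  2
step 4: 1  2  0  3  1
1  0  2  3  3
0  3  3  1  3
2  1  0  1  1
0  2  3  3  2
step 5: 1  2  0  3  1
1  0  2  3  3
0  3  3  1  3
2  1  0  1  1
0  3  3  3  2
step 6: 1  2  0  3  1
1  0  2  3  3
0  3  3  1  3
2  2  1  2  1
1  1  1  0  3
step 7: 1  2  0  3  1
1  0  2  3  3
0  3  3  1  3
2  2  1  2  1
1  2  1  0  3
step 8: 1  2  0  3  1
1  0  2  3  3
0  3  3  1  3
2  2  1  2  1
1  3  1  0  3
step 9: 1  2  0  3  1
1  0  2  3  3
0  3  3  1  3
2  3  1  2  1
2  0  2  0  3
step 10: 1  2  0  3  1
1  0  2  3  3
0  3  3  1  3
2  3  1  2  1
2  1  2  0  3
step 11: 1  2  0  3  1
1  0  2  3  3
0  3  3  1  3
2  3  1  2  1
2  2  2  0  3
step 12: 1  2  0  3  1
1  0  2  3  3
0  3  3  1  3
2  3  1  2  1
2  3  2  0  3
step 13: 1  2  0  3  1
1  1  3  3  3
1  1  0  2  3
3  1  3  2  1
3  1  3  0  3
step 14: 1  2  0  3  1
1  1  3  3  3
1  1  0  2  3
3  1  3  2  1
3  2  3  0  3
step 15: 1  2  0  3  1
1  1  3  3  3
1  1  0  2  3
3  1  3  2  1
3  3  3  0  3
step 16: 1  2  0  3  1
1  1  3  3  3
2  2  1  2  3
1  0  1  3  1
1  3  1  1  3

1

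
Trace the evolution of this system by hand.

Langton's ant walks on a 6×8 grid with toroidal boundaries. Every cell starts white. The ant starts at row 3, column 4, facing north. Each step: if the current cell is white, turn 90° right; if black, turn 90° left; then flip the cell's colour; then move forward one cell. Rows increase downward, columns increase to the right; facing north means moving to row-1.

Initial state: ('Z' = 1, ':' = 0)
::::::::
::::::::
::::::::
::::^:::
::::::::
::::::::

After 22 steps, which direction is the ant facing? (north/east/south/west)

k=0  ::::::::
::::::::
::::::::
::::^:::
::::::::
::::::::
k=1  ::::::::
::::::::
::::::::
::::Z>::
::::::::
::::::::
k=2  ::::::::
::::::::
::::::::
::::ZZ::
:::::v::
::::::::
k=3  ::::::::
::::::::
::::::::
::::ZZ::
::::<Z::
::::::::
k=4  ::::::::
::::::::
::::::::
::::^Z::
::::ZZ::
::::::::
k=5  ::::::::
::::::::
::::::::
:::<:Z::
::::ZZ::
::::::::
k=6  ::::::::
::::::::
:::^::::
:::Z:Z::
::::ZZ::
::::::::
k=7  ::::::::
::::::::
:::Z>:::
:::Z:Z::
::::ZZ::
::::::::
k=8  ::::::::
::::::::
:::ZZ:::
:::ZvZ::
::::ZZ::
::::::::
k=9  ::::::::
::::::::
:::ZZ:::
:::<ZZ::
::::ZZ::
::::::::
k=10  ::::::::
::::::::
:::ZZ:::
::::ZZ::
:::vZZ::
::::::::
k=11  ::::::::
::::::::
:::ZZ:::
::::ZZ::
::<ZZZ::
::::::::
k=12  ::::::::
::::::::
:::ZZ:::
::^:ZZ::
::ZZZZ::
::::::::
k=13  ::::::::
::::::::
:::ZZ:::
::Z>ZZ::
::ZZZZ::
::::::::
k=14  ::::::::
::::::::
:::ZZ:::
::ZZZZ::
::ZvZZ::
::::::::
k=15  ::::::::
::::::::
:::ZZ:::
::ZZZZ::
::Z:>Z::
::::::::
k=16  ::::::::
::::::::
:::ZZ:::
::ZZ^Z::
::Z::Z::
::::::::
k=17  ::::::::
::::::::
:::ZZ:::
::Z<:Z::
::Z::Z::
::::::::
k=18  ::::::::
::::::::
:::ZZ:::
::Z::Z::
::Zv:Z::
::::::::
k=19  ::::::::
::::::::
:::ZZ:::
::Z::Z::
::<Z:Z::
::::::::
k=20  ::::::::
::::::::
:::ZZ:::
::Z::Z::
:::Z:Z::
::v:::::
k=21  ::::::::
::::::::
:::ZZ:::
::Z::Z::
:::Z:Z::
:<Z:::::
k=22  ::::::::
::::::::
:::ZZ:::
::Z::Z::
:^:Z:Z::
:ZZ:::::

north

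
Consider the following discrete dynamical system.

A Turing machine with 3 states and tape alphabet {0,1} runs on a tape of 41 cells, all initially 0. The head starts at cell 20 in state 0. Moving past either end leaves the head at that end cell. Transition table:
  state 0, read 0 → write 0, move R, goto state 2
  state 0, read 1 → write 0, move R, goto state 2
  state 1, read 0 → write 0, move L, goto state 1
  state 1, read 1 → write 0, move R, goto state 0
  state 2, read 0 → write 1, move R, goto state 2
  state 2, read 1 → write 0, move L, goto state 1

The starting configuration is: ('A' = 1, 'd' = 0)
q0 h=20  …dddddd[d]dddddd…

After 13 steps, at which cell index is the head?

33

[0] q0 h=20  …dddddd[d]dddddd…
[1] q2 h=21  …dddddd[d]dddddd…
[2] q2 h=22  …dddddA[d]dddddd…
[3] q2 h=23  …ddddAA[d]dddddd…
[4] q2 h=24  …dddAAA[d]dddddd…
[5] q2 h=25  …ddAAAA[d]dddddd…
[6] q2 h=26  …dAAAAA[d]dddddd…
[7] q2 h=27  …AAAAAA[d]dddddd…
[8] q2 h=28  …AAAAAA[d]dddddd…
[9] q2 h=29  …AAAAAA[d]dddddd…
[10] q2 h=30  …AAAAAA[d]dddddd…
[11] q2 h=31  …AAAAAA[d]dddddd…
[12] q2 h=32  …AAAAAA[d]dddddd…
[13] q2 h=33  …AAAAAA[d]dddddd…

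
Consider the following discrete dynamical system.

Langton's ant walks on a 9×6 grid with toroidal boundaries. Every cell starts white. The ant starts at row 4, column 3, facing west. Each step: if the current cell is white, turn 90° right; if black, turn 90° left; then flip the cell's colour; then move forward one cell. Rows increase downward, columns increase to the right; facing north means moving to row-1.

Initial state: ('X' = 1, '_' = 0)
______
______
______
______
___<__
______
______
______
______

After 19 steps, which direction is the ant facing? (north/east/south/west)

south

gen 0: ______
______
______
______
___<__
______
______
______
______
gen 1: ______
______
______
___^__
___X__
______
______
______
______
gen 2: ______
______
______
___X>_
___X__
______
______
______
______
gen 3: ______
______
______
___XX_
___Xv_
______
______
______
______
gen 4: ______
______
______
___XX_
___<X_
______
______
______
______
gen 5: ______
______
______
___XX_
____X_
___v__
______
______
______
gen 6: ______
______
______
___XX_
____X_
__<X__
______
______
______
gen 7: ______
______
______
___XX_
__^_X_
__XX__
______
______
______
gen 8: ______
______
______
___XX_
__X>X_
__XX__
______
______
______
gen 9: ______
______
______
___XX_
__XXX_
__Xv__
______
______
______
gen 10: ______
______
______
___XX_
__XXX_
__X_>_
______
______
______
gen 11: ______
______
______
___XX_
__XXX_
__X_X_
____v_
______
______
gen 12: ______
______
______
___XX_
__XXX_
__X_X_
___<X_
______
______
gen 13: ______
______
______
___XX_
__XXX_
__X^X_
___XX_
______
______
gen 14: ______
______
______
___XX_
__XXX_
__XX>_
___XX_
______
______
gen 15: ______
______
______
___XX_
__XX^_
__XX__
___XX_
______
______
gen 16: ______
______
______
___XX_
__X<__
__XX__
___XX_
______
______
gen 17: ______
______
______
___XX_
__X___
__Xv__
___XX_
______
______
gen 18: ______
______
______
___XX_
__X___
__X_>_
___XX_
______
______
gen 19: ______
______
______
___XX_
__X___
__X_X_
___Xv_
______
______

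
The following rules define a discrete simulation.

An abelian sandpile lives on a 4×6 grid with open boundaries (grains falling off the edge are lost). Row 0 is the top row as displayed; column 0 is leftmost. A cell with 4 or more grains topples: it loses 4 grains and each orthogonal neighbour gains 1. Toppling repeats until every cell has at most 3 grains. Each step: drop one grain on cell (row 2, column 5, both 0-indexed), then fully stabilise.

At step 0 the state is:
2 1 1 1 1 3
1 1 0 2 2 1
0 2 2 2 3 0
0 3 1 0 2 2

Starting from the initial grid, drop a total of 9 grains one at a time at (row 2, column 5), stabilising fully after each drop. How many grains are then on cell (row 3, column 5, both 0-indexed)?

1

gen 0: 2 1 1 1 1 3
1 1 0 2 2 1
0 2 2 2 3 0
0 3 1 0 2 2
gen 1: 2 1 1 1 1 3
1 1 0 2 2 1
0 2 2 2 3 1
0 3 1 0 2 2
gen 2: 2 1 1 1 1 3
1 1 0 2 2 1
0 2 2 2 3 2
0 3 1 0 2 2
gen 3: 2 1 1 1 1 3
1 1 0 2 2 1
0 2 2 2 3 3
0 3 1 0 2 2
gen 4: 2 1 1 1 1 3
1 1 0 2 3 2
0 2 2 3 0 1
0 3 1 0 3 3
gen 5: 2 1 1 1 1 3
1 1 0 2 3 2
0 2 2 3 0 2
0 3 1 0 3 3
gen 6: 2 1 1 1 1 3
1 1 0 2 3 2
0 2 2 3 0 3
0 3 1 0 3 3
gen 7: 2 1 1 1 1 3
1 1 0 2 3 3
0 2 2 3 2 1
0 3 1 1 0 1
gen 8: 2 1 1 1 1 3
1 1 0 2 3 3
0 2 2 3 2 2
0 3 1 1 0 1
gen 9: 2 1 1 1 1 3
1 1 0 2 3 3
0 2 2 3 2 3
0 3 1 1 0 1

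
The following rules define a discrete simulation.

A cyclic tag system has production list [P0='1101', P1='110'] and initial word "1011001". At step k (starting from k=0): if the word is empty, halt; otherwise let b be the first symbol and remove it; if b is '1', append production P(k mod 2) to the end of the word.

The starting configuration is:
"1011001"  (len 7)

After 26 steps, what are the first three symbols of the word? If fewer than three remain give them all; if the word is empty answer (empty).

101

[0] "1011001"  (len 7)
[1] "0110011101"  (len 10)
[2] "110011101"  (len 9)
[3] "100111011101"  (len 12)
[4] "00111011101110"  (len 14)
[5] "0111011101110"  (len 13)
[6] "111011101110"  (len 12)
[7] "110111011101101"  (len 15)
[8] "10111011101101110"  (len 17)
[9] "01110111011011101101"  (len 20)
[10] "1110111011011101101"  (len 19)
[11] "1101110110111011011101"  (len 22)
[12] "101110110111011011101110"  (len 24)
[13] "011101101110110111011101101"  (len 27)
[14] "11101101110110111011101101"  (len 26)
[15] "11011011101101110111011011101"  (len 29)
[16] "1011011101101110111011011101110"  (len 31)
[17] "0110111011011101110110111011101101"  (len 34)
[18] "110111011011101110110111011101101"  (len 33)
[19] "101110110111011101101110111011011101"  (len 36)
[20] "01110110111011101101110111011011101110"  (len 38)
[21] "1110110111011101101110111011011101110"  (len 37)
[22] "110110111011101101110111011011101110110"  (len 39)
[23] "101101110111011011101110110111011101101101"  (len 42)
[24] "01101110111011011101110110111011101101101110"  (len 44)
[25] "1101110111011011101110110111011101101101110"  (len 43)
[26] "101110111011011101110110111011101101101110110"  (len 45)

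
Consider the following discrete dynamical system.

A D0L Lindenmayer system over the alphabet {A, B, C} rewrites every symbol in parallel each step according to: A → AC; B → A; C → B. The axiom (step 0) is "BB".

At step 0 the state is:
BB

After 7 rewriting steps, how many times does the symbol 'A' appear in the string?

12

0) BB
1) AA
2) ACAC
3) ACBACB
4) ACBAACBA
5) ACBAACACBAAC
6) ACBAACACBACBAACACB
7) ACBAACACBACBAACBAACACBACBA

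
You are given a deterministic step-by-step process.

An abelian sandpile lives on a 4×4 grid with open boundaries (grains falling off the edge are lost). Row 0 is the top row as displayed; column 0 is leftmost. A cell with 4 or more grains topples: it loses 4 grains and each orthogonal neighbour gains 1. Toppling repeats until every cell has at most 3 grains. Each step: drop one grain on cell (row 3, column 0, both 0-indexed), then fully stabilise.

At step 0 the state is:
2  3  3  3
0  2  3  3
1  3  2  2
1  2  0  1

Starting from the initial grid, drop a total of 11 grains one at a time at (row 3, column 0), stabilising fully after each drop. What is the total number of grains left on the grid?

34

[0] 2  3  3  3
0  2  3  3
1  3  2  2
1  2  0  1
[1] 2  3  3  3
0  2  3  3
1  3  2  2
2  2  0  1
[2] 2  3  3  3
0  2  3  3
1  3  2  2
3  2  0  1
[3] 2  3  3  3
0  2  3  3
2  3  2  2
0  3  0  1
[4] 2  3  3  3
0  2  3  3
2  3  2  2
1  3  0  1
[5] 2  3  3  3
0  2  3  3
2  3  2  2
2  3  0  1
[6] 2  3  3  3
0  2  3  3
2  3  2  2
3  3  0  1
[7] 2  3  3  3
1  3  3  3
0  1  3  2
2  1  1  1
[8] 2  3  3  3
1  3  3  3
0  1  3  2
3  1  1  1
[9] 2  3  3  3
1  3  3  3
1  1  3  2
0  2  1  1
[10] 2  3  3  3
1  3  3  3
1  1  3  2
1  2  1  1
[11] 2  3  3  3
1  3  3  3
1  1  3  2
2  2  1  1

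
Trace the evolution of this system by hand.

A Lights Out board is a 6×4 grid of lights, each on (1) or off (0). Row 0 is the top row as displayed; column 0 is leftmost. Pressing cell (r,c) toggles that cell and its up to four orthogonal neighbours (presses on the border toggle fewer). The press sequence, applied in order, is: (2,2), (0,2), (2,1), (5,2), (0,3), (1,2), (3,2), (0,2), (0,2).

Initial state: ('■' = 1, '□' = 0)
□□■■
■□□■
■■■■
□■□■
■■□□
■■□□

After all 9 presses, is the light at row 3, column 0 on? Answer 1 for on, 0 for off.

0) □□■■
■□□■
■■■■
□■□■
■■□□
■■□□
1) □□■■
■□■■
■□□□
□■■■
■■□□
■■□□
2) □■□□
■□□■
■□□□
□■■■
■■□□
■■□□
3) □■□□
■■□■
□■■□
□□■■
■■□□
■■□□
4) □■□□
■■□■
□■■□
□□■■
■■■□
■□■■
5) □■■■
■■□□
□■■□
□□■■
■■■□
■□■■
6) □■□■
■□■■
□■□□
□□■■
■■■□
■□■■
7) □■□■
■□■■
□■■□
□■□□
■■□□
■□■■
8) □□■□
■□□■
□■■□
□■□□
■■□□
■□■■
9) □■□■
■□■■
□■■□
□■□□
■■□□
■□■■

0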